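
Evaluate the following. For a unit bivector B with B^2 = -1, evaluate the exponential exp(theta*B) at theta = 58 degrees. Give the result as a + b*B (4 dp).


For a unit bivector B with B^2 = -1, the exponential series gives
e^(theta*B) = cos(theta) + sin(theta)*B (the GA analogue of Euler's formula).
theta = 58 degrees = 1.012291 rad
cos(58 deg) = 0.5299
sin(58 deg) = 0.8480
exp(theta*B) = 0.5299 + 0.8480*B


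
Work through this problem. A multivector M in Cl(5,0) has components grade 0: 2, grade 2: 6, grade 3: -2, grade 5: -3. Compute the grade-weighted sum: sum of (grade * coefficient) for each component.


Grade-weighted sum = sum of grade_k * coefficient_k
0*2 = 0
2*6 = 12
3*(-2) = -6
5*(-3) = -15
Total = 0 + 12 + (-6) + (-15) = -9


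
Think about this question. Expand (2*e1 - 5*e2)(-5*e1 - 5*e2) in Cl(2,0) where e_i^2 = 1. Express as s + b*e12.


Expand: (2*e1 - 5*e2)(-5*e1 - 5*e2)
= 2*(-5)*e1e1 + 2*(-5)*e1e2 + (-5)*(-5)*e2e1 + (-5)*(-5)*e2e2
Using e1^2 = e2^2 = 1, e2e1 = -e1e2:
Scalar part s = 2*(-5) + (-5)*(-5) = -10 + 25 = 15
Bivector part b = 2*(-5) - (-5)*(-5) = -10 - 25 = -35
uv = 15 - 35*e12


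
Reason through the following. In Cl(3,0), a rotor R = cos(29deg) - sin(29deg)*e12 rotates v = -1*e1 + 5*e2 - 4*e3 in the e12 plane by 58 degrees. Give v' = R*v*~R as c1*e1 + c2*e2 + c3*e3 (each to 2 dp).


Rotor R = cos(29deg) - sin(29deg)*e12
Rotation angle theta = 2 * 29 = 58 degrees in the e12 plane (e1 -> e2).
The component perpendicular to the plane (e3) is invariant: v'_3 = v3 = -4.00
cos(58deg) = 0.5299, sin(58deg) = 0.8480
v'_1 = v1*cos(theta) - v2*sin(theta) = -1*0.5299 - 5*0.8480 = -4.77
v'_2 = v1*sin(theta) + v2*cos(theta) = -1*0.8480 + 5*0.5299 = 1.80
v' = -4.77*e1 + 1.80*e2 - 4.00*e3


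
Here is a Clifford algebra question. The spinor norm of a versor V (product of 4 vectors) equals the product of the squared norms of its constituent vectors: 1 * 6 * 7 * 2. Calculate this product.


Spinor norm N(V) = |v1|^2 * |v2|^2 * ... * |v4|^2
= 1 * 6 * 7 * 2
Running product: 1, 6, 42, 84
N(V) = 84


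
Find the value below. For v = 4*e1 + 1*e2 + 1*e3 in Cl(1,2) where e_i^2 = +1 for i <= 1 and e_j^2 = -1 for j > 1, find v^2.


v^2 = sum of c_i^2 * e_i^2
Positive signature terms (e_i^2 = +1): 4^2 = 16
Negative signature terms (e_j^2 = -1): 1^2 + 1^2 = 2
v^2 = 16 - 2 = 14


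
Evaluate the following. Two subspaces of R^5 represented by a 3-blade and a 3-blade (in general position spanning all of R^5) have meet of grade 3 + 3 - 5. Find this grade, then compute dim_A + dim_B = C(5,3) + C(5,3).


Meet grade = grade(A) + grade(B) - n
= 3 + 3 - 5 = 1
C(5,3) = 10
C(5,3) = 10
dim_A + dim_B = 10 + 10 = 20


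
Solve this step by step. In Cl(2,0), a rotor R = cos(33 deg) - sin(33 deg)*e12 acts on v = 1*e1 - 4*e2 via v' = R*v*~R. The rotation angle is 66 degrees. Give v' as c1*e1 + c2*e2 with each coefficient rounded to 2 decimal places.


Rotor R = cos(33deg) - sin(33deg)*e12
Rotation angle theta = 2 * 33 = 66 degrees
v' = R*v*~R rotates v by theta.
cos(66deg) = 0.4067, sin(66deg) = 0.9135
v'_1 = 1*cos(66deg) - (-4)*sin(66deg)
= 1*0.4067 - (-4)*0.9135
= 4.06
v'_2 = 1*sin(66deg) + (-4)*cos(66deg)
= 1*0.9135 + (-4)*0.4067
= -0.71
v' = 4.06*e1 - 0.71*e2


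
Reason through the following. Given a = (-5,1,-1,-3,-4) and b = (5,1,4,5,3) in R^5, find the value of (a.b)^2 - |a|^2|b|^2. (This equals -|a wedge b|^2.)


a . b = (-5)*5 + 1*1 + (-1)*4 + (-3)*5 + (-4)*3
= -25 + 1 + (-4) + (-15) + (-12) = -55
|a|^2 = (-5)^2 + 1^2 + (-1)^2 + (-3)^2 + (-4)^2 = 52
|b|^2 = 5^2 + 1^2 + 4^2 + 5^2 + 3^2 = 76
(a.b)^2 = (-55)^2 = 3025
|a|^2 * |b|^2 = 52 * 76 = 3952
Result = 3025 - 3952 = -927


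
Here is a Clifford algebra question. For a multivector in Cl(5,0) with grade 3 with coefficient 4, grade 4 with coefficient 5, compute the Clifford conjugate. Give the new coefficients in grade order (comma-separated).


Clifford conjugate sign for grade k: (-1)^(k(k+1)/2)
Grade 3: (-1)^(3*4/2) = (-1)^6 = 1, coeff 4 -> 4
Grade 4: (-1)^(4*5/2) = (-1)^10 = 1, coeff 5 -> 5
Conjugated coefficients: 4, 5


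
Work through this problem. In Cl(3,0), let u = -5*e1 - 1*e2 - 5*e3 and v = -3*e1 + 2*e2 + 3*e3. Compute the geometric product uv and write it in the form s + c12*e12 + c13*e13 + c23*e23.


In Cl(3,0): e_i^2 = 1, e_ie_j = -e_je_i for i != j.
Scalar part = u . v = (-5)*(-3) + (-1)*2 + (-5)*3
= 15 + (-2) + (-15) = -2
e12 coeff = (-5)*2 - (-1)*(-3) = -10 - 3 = -13
e13 coeff = (-5)*3 - (-5)*(-3) = -15 - 15 = -30
e23 coeff = (-1)*3 - (-5)*2 = -3 - (-10) = 7
uv = -2 - 13*e12 - 30*e13 + 7*e23


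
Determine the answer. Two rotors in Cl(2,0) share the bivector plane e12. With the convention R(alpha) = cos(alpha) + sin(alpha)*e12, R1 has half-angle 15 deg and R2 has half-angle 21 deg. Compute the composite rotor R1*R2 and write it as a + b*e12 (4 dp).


Same-plane rotors commute and their half-angles add:
R1*R2 = cos(a1 + a2) + sin(a1 + a2)*e12.
a1 + a2 = 15 + 21 = 36 deg
cos(36 deg) = 0.8090
sin(36 deg) = 0.5878
R1*R2 = 0.8090 + 0.5878*e12


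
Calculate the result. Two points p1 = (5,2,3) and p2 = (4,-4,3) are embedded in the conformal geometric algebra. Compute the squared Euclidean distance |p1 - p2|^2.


p1 - p2 = (1, 6, 0)
|p1 - p2|^2 = 1^2 + 6^2 + 0^2
= 1 + 36 + 0
= 37


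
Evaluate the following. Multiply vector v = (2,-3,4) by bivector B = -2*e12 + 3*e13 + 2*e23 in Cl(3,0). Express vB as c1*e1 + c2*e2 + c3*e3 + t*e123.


vB has grade-1 (vector) and grade-3 (trivector) parts: vB = (v _| B) + (v ^ B).
Vector part <vB>_1:
  e1: -v2*b12 - v3*b13 = -(-3)*(-2) - (4)*(3) = -18
  e2: v1*b12 - v3*b23 = (2)*(-2) - (4)*(2) = -12
  e3: v1*b13 + v2*b23 = (2)*(3) + (-3)*(2) = 0
Trivector part <vB>_3:
  e123: v1*b23 - v2*b13 + v3*b12 = (2)*(2) - (-3)*(3) + (4)*(-2) = 5
vB = -18*e1 - 12*e2 + 0*e3 + 5*e123


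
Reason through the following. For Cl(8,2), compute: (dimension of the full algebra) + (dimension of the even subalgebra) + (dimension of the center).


n = 8 + 2 = 10
Total dim = 2^10 = 1024
Even subalgebra dim = 2^9 = 512
n is even, so center dim = 1
Sum = 1024 + 512 + 1 = 1537


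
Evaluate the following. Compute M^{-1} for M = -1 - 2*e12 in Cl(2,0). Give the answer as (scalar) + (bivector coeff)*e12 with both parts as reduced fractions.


M = -1 - 2*e12, where e12^2 = -1.
Since M commutes with its reverse ~M = a - b*e12, M * ~M = a^2 - b^2*e12^2 = a^2 + b^2.
So M^{-1} = ~M / (a^2 + b^2) = (a - b*e12)/(a^2 + b^2).
a^2 + b^2 = 1 + 4 = 5
Scalar part = -1/5 = -1/5
Bivector coeff = 2/5 = 2/5
M^{-1} = -1/5 + 2/5*e12


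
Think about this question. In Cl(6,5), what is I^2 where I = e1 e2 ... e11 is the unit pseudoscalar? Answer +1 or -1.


The pseudoscalar I = e1...e_n (product of all n generators) of Cl(p,q) satisfies I^2 = (-1)^(q + n(n-1)/2).
p = 6, q = 5, n = p + q = 11
n(n-1)/2 = 11 * 10 / 2 = 55
Exponent = q + n(n-1)/2 = 5 + 55 = 60
I^2 = (-1)^60 = +1


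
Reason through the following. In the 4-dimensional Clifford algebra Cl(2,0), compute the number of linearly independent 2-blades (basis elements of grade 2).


Number of grade-k basis blades in Cl(p,q) with n = p + q is C(n, k).
n = 2 + 0 = 2
C(2, 2) = 2! / (2! * 0!)
= 2 / (2 * 1)
= 1


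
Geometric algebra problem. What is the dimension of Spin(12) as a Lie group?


Spin(n) double-covers SO(n); both have Lie algebra so(n) of dimension n(n-1)/2.
n = 12
n(n-1) = 12 * 11 = 132
dim Spin(12) = 132/2 = 66


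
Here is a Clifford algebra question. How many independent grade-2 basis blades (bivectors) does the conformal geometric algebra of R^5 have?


The conformal model of R^5 uses Cl(6,1) with m = 5 + 2 = 7 generators.
Number of grade-2 blades = C(m, 2) = C(7, 2)
= 7*6/2 = 21


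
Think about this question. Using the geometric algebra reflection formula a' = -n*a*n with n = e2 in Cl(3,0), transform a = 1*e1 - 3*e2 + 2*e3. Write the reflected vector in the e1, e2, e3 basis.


Reflection formula: a' = -n*a*n, with n = e2 (unit vector, n^2 = 1).
For reflection through hyperplane perp to e2:
The component along e2 flips sign, others stay.
a = (1, -3, 2)
a' = (1, 3, 2)
a' = 1*e1 + 3*e2 + 2*e3


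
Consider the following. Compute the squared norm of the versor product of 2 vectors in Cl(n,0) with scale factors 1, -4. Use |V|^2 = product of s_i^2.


Each vector v_i has |v_i|^2 = s_i^2
Squared scales: 1^2 = 1, (-4)^2 = 16
|V|^2 = 1 * 16
= 16


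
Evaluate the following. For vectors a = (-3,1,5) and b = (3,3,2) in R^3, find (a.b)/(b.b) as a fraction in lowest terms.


Projection coefficient = (a . b) / (b . b)
a . b = (-3)*3 + 1*3 + 5*2
= -9 + 3 + 10 = 4
b . b = 3^2 + 3^2 + 2^2
= 9 + 9 + 4 = 22
Coefficient = 4/22
In lowest terms: 2/11


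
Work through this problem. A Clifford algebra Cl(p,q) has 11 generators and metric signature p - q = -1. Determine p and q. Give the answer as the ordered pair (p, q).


We need p + q = 11 and p - q = -1.
Adding: 2p = 11 + (-1) = 10, so p = 5.
Then q = 11 - 5 = 6.
(p, q) = (5, 6)


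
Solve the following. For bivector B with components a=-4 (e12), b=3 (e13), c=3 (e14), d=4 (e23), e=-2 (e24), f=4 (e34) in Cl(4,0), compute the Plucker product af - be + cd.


Plucker relation: af - be + cd
a*f = (-4)*4 = -16
b*e = 3*(-2) = -6
c*d = 3*4 = 12
af - be + cd = -16 - (-6) + 12
= 2


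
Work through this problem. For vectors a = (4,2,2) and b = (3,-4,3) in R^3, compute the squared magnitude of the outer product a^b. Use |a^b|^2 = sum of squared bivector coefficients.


a wedge b = (a1*b2 - a2*b1)*e12 + (a1*b3 - a3*b1)*e13 + (a2*b3 - a3*b2)*e23
e12 coeff: 4*(-4) - 2*3 = -16 - 6 = -22
e13 coeff: 4*3 - 2*3 = 12 - 6 = 6
e23 coeff: 2*3 - 2*(-4) = 6 - (-8) = 14
|a wedge b|^2 = (-22)^2 + 6^2 + 14^2
= 484 + 36 + 196
= 716


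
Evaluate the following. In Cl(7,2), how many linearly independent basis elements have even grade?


Even subalgebra dimension = 2^(n-1)
n = 7 + 2 = 9
2^(9 - 1) = 2^8 = 256
Verification: sum of C(9,k) for even k = 1 + 36 + 126 + 84 + 9 = 256
Result = 256


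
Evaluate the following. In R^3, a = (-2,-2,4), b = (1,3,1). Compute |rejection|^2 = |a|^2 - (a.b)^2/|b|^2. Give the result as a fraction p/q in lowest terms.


|a|^2 = (-2)^2 + (-2)^2 + 4^2 = 24
|b|^2 = 1^2 + 3^2 + 1^2 = 11
a . b = (-2)*1 + (-2)*3 + 4*1 = -4
(a.b)^2 = (-4)^2 = 16
|rej|^2 = 24 - 16/11
= (264 - 16)/11
= 248/11
In lowest terms: 248/11


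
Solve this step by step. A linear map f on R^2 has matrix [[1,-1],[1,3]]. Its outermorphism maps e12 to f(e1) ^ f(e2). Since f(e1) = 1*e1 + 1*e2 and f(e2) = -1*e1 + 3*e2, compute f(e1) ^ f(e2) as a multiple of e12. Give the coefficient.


The outermorphism of a linear map f sends e1^e2 to f(e1)^f(e2).
f(e1) = 1*e1 + 1*e2
f(e2) = -1*e1 + 3*e2
f(e1) ^ f(e2) = (1*e1 + 1*e2) ^ (-1*e1 + 3*e2)
= 1*3*e12 + 1*(-1)*e21
= (3 - (-1))*e12
= 4*e12
Coefficient = 4


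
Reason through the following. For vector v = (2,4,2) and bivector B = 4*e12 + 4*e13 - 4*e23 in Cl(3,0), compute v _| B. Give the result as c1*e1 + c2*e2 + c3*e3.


Left contraction v _| B = <vB>_1 (grade-1 part of the geometric product vB).
Using e1_|e12 = e2, e2_|e12 = -e1, e1_|e13 = e3, e3_|e13 = -e1, e2_|e23 = e3, e3_|e23 = -e2:
e1 coeff: -v2*b12 - v3*b13 = -(4)*(4) - (2)*(4) = -24
e2 coeff: v1*b12 - v3*b23 = (2)*(4) - (2)*(-4) = 16
e3 coeff: v1*b13 + v2*b23 = (2)*(4) + (4)*(-4) = -8
v _| B = -24*e1 + 16*e2 - 8*e3


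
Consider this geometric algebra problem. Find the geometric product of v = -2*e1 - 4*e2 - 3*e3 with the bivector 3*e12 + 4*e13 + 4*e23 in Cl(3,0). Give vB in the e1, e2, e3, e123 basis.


vB has grade-1 (vector) and grade-3 (trivector) parts: vB = (v _| B) + (v ^ B).
Vector part <vB>_1:
  e1: -v2*b12 - v3*b13 = -(-4)*(3) - (-3)*(4) = 24
  e2: v1*b12 - v3*b23 = (-2)*(3) - (-3)*(4) = 6
  e3: v1*b13 + v2*b23 = (-2)*(4) + (-4)*(4) = -24
Trivector part <vB>_3:
  e123: v1*b23 - v2*b13 + v3*b12 = (-2)*(4) - (-4)*(4) + (-3)*(3) = -1
vB = 24*e1 + 6*e2 - 24*e3 - 1*e123


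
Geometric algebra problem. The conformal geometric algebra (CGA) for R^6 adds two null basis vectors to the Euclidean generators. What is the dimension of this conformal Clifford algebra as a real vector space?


The conformal model of R^6 uses Cl(7,1): the 6 Euclidean generators plus two extra orthogonal generators e+ (e+^2 = +1) and e- (e-^2 = -1), from which the null vectors e0, einf are built.
Number of generators m = 6 + 2 = 8.
dim Cl(p,q) = 2^m = 2^8 = 256


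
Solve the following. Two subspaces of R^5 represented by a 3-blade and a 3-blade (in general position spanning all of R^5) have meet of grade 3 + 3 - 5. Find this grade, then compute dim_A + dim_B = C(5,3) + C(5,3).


Meet grade = grade(A) + grade(B) - n
= 3 + 3 - 5 = 1
C(5,3) = 10
C(5,3) = 10
dim_A + dim_B = 10 + 10 = 20


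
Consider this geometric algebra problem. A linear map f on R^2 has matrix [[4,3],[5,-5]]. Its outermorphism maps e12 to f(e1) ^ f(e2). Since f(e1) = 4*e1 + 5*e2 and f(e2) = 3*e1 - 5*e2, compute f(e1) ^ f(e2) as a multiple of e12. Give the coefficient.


The outermorphism of a linear map f sends e1^e2 to f(e1)^f(e2).
f(e1) = 4*e1 + 5*e2
f(e2) = 3*e1 - 5*e2
f(e1) ^ f(e2) = (4*e1 + 5*e2) ^ (3*e1 - 5*e2)
= 4*(-5)*e12 + 5*3*e21
= (-20 - 15)*e12
= -35*e12
Coefficient = -35


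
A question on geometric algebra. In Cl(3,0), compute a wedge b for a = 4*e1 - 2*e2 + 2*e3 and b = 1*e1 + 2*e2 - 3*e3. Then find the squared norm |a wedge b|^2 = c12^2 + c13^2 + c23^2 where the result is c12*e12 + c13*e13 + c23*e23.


a wedge b = (a1*b2 - a2*b1)*e12 + (a1*b3 - a3*b1)*e13 + (a2*b3 - a3*b2)*e23
e12 coeff: 4*2 - (-2)*1 = 8 - (-2) = 10
e13 coeff: 4*(-3) - 2*1 = -12 - 2 = -14
e23 coeff: (-2)*(-3) - 2*2 = 6 - 4 = 2
|a wedge b|^2 = 10^2 + (-14)^2 + 2^2
= 100 + 196 + 4
= 300


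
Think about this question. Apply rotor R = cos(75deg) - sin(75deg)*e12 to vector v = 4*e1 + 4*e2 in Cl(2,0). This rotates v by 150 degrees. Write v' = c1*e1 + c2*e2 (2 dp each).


Rotor R = cos(75deg) - sin(75deg)*e12
Rotation angle theta = 2 * 75 = 150 degrees
v' = R*v*~R rotates v by theta.
cos(150deg) = -0.8660, sin(150deg) = 0.5000
v'_1 = 4*cos(150deg) - 4*sin(150deg)
= 4*(-0.8660) - 4*0.5000
= -5.46
v'_2 = 4*sin(150deg) + 4*cos(150deg)
= 4*0.5000 + 4*(-0.8660)
= -1.46
v' = -5.46*e1 - 1.46*e2


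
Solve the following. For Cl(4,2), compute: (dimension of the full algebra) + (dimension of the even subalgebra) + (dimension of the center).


n = 4 + 2 = 6
Total dim = 2^6 = 64
Even subalgebra dim = 2^5 = 32
n is even, so center dim = 1
Sum = 64 + 32 + 1 = 97


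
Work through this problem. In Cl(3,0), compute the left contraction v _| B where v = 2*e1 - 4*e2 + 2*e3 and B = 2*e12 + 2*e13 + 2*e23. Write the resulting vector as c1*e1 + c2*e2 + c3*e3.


Left contraction v _| B = <vB>_1 (grade-1 part of the geometric product vB).
Using e1_|e12 = e2, e2_|e12 = -e1, e1_|e13 = e3, e3_|e13 = -e1, e2_|e23 = e3, e3_|e23 = -e2:
e1 coeff: -v2*b12 - v3*b13 = -(-4)*(2) - (2)*(2) = 4
e2 coeff: v1*b12 - v3*b23 = (2)*(2) - (2)*(2) = 0
e3 coeff: v1*b13 + v2*b23 = (2)*(2) + (-4)*(2) = -4
v _| B = 4*e1 + 0*e2 - 4*e3


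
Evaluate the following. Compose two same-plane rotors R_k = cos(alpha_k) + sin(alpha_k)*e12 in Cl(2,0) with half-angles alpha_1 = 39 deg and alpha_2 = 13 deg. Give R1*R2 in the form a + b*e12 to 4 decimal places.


Same-plane rotors commute and their half-angles add:
R1*R2 = cos(a1 + a2) + sin(a1 + a2)*e12.
a1 + a2 = 39 + 13 = 52 deg
cos(52 deg) = 0.6157
sin(52 deg) = 0.7880
R1*R2 = 0.6157 + 0.7880*e12


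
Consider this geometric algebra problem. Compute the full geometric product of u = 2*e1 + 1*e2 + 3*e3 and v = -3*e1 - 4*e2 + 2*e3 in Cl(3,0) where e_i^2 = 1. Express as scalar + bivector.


In Cl(3,0): e_i^2 = 1, e_ie_j = -e_je_i for i != j.
Scalar part = u . v = 2*(-3) + 1*(-4) + 3*2
= -6 + (-4) + 6 = -4
e12 coeff = 2*(-4) - 1*(-3) = -8 - (-3) = -5
e13 coeff = 2*2 - 3*(-3) = 4 - (-9) = 13
e23 coeff = 1*2 - 3*(-4) = 2 - (-12) = 14
uv = -4 - 5*e12 + 13*e13 + 14*e23


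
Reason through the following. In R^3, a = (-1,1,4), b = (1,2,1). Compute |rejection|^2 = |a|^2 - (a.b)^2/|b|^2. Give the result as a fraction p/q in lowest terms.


|a|^2 = (-1)^2 + 1^2 + 4^2 = 18
|b|^2 = 1^2 + 2^2 + 1^2 = 6
a . b = (-1)*1 + 1*2 + 4*1 = 5
(a.b)^2 = 5^2 = 25
|rej|^2 = 18 - 25/6
= (108 - 25)/6
= 83/6
In lowest terms: 83/6


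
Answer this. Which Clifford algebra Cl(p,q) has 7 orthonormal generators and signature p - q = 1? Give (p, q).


We need p + q = 7 and p - q = 1.
Adding: 2p = 7 + 1 = 8, so p = 4.
Then q = 7 - 4 = 3.
(p, q) = (4, 3)


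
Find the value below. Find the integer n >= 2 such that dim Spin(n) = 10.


dim Spin(n) = dim so(n) = n(n-1)/2.
Solve n(n-1)/2 = 10, i.e. n^2 - n - 20 = 0.
Discriminant = 1 + 8*10 = 81
n = (1 + sqrt(81))/2 = (1 + 9)/2 = 5


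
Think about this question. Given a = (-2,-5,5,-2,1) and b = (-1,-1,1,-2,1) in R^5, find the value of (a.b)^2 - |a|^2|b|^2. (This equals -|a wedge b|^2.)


a . b = (-2)*(-1) + (-5)*(-1) + 5*1 + (-2)*(-2) + 1*1
= 2 + 5 + 5 + 4 + 1 = 17
|a|^2 = (-2)^2 + (-5)^2 + 5^2 + (-2)^2 + 1^2 = 59
|b|^2 = (-1)^2 + (-1)^2 + 1^2 + (-2)^2 + 1^2 = 8
(a.b)^2 = 17^2 = 289
|a|^2 * |b|^2 = 59 * 8 = 472
Result = 289 - 472 = -183


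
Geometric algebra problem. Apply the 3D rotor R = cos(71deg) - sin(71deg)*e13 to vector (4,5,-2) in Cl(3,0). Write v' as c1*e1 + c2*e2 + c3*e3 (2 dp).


Rotor R = cos(71deg) - sin(71deg)*e13
Rotation angle theta = 2 * 71 = 142 degrees in the e13 plane (e1 -> e3).
The component perpendicular to the plane (e2) is invariant: v'_2 = v2 = 5.00
cos(142deg) = -0.7880, sin(142deg) = 0.6157
v'_1 = v1*cos(theta) - v3*sin(theta) = 4*(-0.7880) - (-2)*0.6157 = -1.92
v'_3 = v1*sin(theta) + v3*cos(theta) = 4*0.6157 + (-2)*(-0.7880) = 4.04
v' = -1.92*e1 + 5.00*e2 + 4.04*e3


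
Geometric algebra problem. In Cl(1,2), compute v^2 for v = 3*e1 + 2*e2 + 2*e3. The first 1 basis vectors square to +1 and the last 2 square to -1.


v^2 = sum of c_i^2 * e_i^2
Positive signature terms (e_i^2 = +1): 3^2 = 9
Negative signature terms (e_j^2 = -1): 2^2 + 2^2 = 8
v^2 = 9 - 8 = 1


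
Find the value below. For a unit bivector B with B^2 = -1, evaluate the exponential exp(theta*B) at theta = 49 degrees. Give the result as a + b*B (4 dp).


For a unit bivector B with B^2 = -1, the exponential series gives
e^(theta*B) = cos(theta) + sin(theta)*B (the GA analogue of Euler's formula).
theta = 49 degrees = 0.855211 rad
cos(49 deg) = 0.6561
sin(49 deg) = 0.7547
exp(theta*B) = 0.6561 + 0.7547*B


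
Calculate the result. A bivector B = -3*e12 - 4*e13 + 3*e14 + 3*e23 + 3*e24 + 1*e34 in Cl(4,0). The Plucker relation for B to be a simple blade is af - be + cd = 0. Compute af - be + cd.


Plucker relation: af - be + cd
a*f = (-3)*1 = -3
b*e = (-4)*3 = -12
c*d = 3*3 = 9
af - be + cd = -3 - (-12) + 9
= 18


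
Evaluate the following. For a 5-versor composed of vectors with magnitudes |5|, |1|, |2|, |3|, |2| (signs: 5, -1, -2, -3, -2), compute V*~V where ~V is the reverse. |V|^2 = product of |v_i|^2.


Each vector v_i has |v_i|^2 = s_i^2
Squared scales: 5^2 = 25, (-1)^2 = 1, (-2)^2 = 4, (-3)^2 = 9, (-2)^2 = 4
|V|^2 = 25 * 1 * 4 * 9 * 4
= 3600


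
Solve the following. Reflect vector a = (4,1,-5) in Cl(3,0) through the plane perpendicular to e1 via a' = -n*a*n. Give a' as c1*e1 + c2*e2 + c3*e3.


Reflection formula: a' = -n*a*n, with n = e1 (unit vector, n^2 = 1).
For reflection through hyperplane perp to e1:
The component along e1 flips sign, others stay.
a = (4, 1, -5)
a' = (-4, 1, -5)
a' = -4*e1 + 1*e2 - 5*e3


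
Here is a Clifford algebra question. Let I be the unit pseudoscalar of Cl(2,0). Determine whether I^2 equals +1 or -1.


The pseudoscalar I = e1...e_n (product of all n generators) of Cl(p,q) satisfies I^2 = (-1)^(q + n(n-1)/2).
p = 2, q = 0, n = p + q = 2
n(n-1)/2 = 2 * 1 / 2 = 1
Exponent = q + n(n-1)/2 = 0 + 1 = 1
I^2 = (-1)^1 = -1


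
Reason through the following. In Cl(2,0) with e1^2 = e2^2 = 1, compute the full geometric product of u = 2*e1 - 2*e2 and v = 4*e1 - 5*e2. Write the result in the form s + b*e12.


Expand: (2*e1 - 2*e2)(4*e1 - 5*e2)
= 2*4*e1e1 + 2*(-5)*e1e2 + (-2)*4*e2e1 + (-2)*(-5)*e2e2
Using e1^2 = e2^2 = 1, e2e1 = -e1e2:
Scalar part s = 2*4 + (-2)*(-5) = 8 + 10 = 18
Bivector part b = 2*(-5) - (-2)*4 = -10 - (-8) = -2
uv = 18 - 2*e12


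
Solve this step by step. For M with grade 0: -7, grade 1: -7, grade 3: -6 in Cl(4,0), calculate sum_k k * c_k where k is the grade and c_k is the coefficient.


Grade-weighted sum = sum of grade_k * coefficient_k
0*(-7) = 0
1*(-7) = -7
3*(-6) = -18
Total = 0 + (-7) + (-18) = -25


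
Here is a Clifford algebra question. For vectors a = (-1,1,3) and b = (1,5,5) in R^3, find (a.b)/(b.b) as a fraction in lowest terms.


Projection coefficient = (a . b) / (b . b)
a . b = (-1)*1 + 1*5 + 3*5
= -1 + 5 + 15 = 19
b . b = 1^2 + 5^2 + 5^2
= 1 + 25 + 25 = 51
Coefficient = 19/51
In lowest terms: 19/51


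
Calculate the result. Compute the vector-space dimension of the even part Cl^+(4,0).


Even subalgebra dimension = 2^(n-1)
n = 4 + 0 = 4
2^(4 - 1) = 2^3 = 8
Verification: sum of C(4,k) for even k = 1 + 6 + 1 = 8
Result = 8


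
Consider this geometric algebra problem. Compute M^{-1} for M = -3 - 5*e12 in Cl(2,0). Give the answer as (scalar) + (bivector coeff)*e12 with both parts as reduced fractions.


M = -3 - 5*e12, where e12^2 = -1.
Since M commutes with its reverse ~M = a - b*e12, M * ~M = a^2 - b^2*e12^2 = a^2 + b^2.
So M^{-1} = ~M / (a^2 + b^2) = (a - b*e12)/(a^2 + b^2).
a^2 + b^2 = 9 + 25 = 34
Scalar part = -3/34 = -3/34
Bivector coeff = 5/34 = 5/34
M^{-1} = -3/34 + 5/34*e12


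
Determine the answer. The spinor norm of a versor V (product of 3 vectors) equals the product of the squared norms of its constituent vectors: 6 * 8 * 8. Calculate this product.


Spinor norm N(V) = |v1|^2 * |v2|^2 * ... * |v3|^2
= 6 * 8 * 8
Running product: 6, 48, 384
N(V) = 384


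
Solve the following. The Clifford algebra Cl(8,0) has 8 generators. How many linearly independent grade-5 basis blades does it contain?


Number of grade-k basis blades in Cl(p,q) with n = p + q is C(n, k).
n = 8 + 0 = 8
C(8, 5) = 8! / (5! * 3!)
= 40320 / (120 * 6)
= 56


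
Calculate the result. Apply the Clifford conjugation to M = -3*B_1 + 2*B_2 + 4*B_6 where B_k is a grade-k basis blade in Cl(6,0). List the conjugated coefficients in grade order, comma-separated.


Clifford conjugate sign for grade k: (-1)^(k(k+1)/2)
Grade 1: (-1)^(1*2/2) = (-1)^1 = -1, coeff -3 -> 3
Grade 2: (-1)^(2*3/2) = (-1)^3 = -1, coeff 2 -> -2
Grade 6: (-1)^(6*7/2) = (-1)^21 = -1, coeff 4 -> -4
Conjugated coefficients: 3, -2, -4


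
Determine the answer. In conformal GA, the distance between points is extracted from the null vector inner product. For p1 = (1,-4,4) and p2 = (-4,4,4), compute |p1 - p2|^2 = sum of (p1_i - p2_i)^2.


p1 - p2 = (5, -8, 0)
|p1 - p2|^2 = 5^2 + (-8)^2 + 0^2
= 25 + 64 + 0
= 89


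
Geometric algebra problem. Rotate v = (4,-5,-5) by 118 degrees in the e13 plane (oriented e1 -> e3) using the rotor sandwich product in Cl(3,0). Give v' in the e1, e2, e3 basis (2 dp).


Rotor R = cos(59deg) - sin(59deg)*e13
Rotation angle theta = 2 * 59 = 118 degrees in the e13 plane (e1 -> e3).
The component perpendicular to the plane (e2) is invariant: v'_2 = v2 = -5.00
cos(118deg) = -0.4695, sin(118deg) = 0.8829
v'_1 = v1*cos(theta) - v3*sin(theta) = 4*(-0.4695) - (-5)*0.8829 = 2.54
v'_3 = v1*sin(theta) + v3*cos(theta) = 4*0.8829 + (-5)*(-0.4695) = 5.88
v' = 2.54*e1 - 5.00*e2 + 5.88*e3


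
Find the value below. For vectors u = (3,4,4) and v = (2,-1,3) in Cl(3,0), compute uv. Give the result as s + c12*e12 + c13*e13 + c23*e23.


In Cl(3,0): e_i^2 = 1, e_ie_j = -e_je_i for i != j.
Scalar part = u . v = 3*2 + 4*(-1) + 4*3
= 6 + (-4) + 12 = 14
e12 coeff = 3*(-1) - 4*2 = -3 - 8 = -11
e13 coeff = 3*3 - 4*2 = 9 - 8 = 1
e23 coeff = 4*3 - 4*(-1) = 12 - (-4) = 16
uv = 14 - 11*e12 + 1*e13 + 16*e23


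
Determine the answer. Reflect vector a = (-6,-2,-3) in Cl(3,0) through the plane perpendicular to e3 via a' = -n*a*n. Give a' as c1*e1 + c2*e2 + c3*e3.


Reflection formula: a' = -n*a*n, with n = e3 (unit vector, n^2 = 1).
For reflection through hyperplane perp to e3:
The component along e3 flips sign, others stay.
a = (-6, -2, -3)
a' = (-6, -2, 3)
a' = -6*e1 - 2*e2 + 3*e3


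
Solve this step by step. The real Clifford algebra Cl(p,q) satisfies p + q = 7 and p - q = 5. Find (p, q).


We need p + q = 7 and p - q = 5.
Adding: 2p = 7 + 5 = 12, so p = 6.
Then q = 7 - 6 = 1.
(p, q) = (6, 1)


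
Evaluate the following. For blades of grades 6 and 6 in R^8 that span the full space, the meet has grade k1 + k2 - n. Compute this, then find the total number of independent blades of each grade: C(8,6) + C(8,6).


Meet grade = grade(A) + grade(B) - n
= 6 + 6 - 8 = 4
C(8,6) = 28
C(8,6) = 28
dim_A + dim_B = 28 + 28 = 56


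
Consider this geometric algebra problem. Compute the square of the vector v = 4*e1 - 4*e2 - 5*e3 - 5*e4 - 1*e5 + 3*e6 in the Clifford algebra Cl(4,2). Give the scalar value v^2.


v^2 = sum of c_i^2 * e_i^2
Positive signature terms (e_i^2 = +1): 4^2 + (-4)^2 + (-5)^2 + (-5)^2 = 82
Negative signature terms (e_j^2 = -1): (-1)^2 + 3^2 = 10
v^2 = 82 - 10 = 72


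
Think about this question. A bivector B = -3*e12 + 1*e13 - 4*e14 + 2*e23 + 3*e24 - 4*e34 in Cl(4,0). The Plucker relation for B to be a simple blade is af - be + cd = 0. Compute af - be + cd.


Plucker relation: af - be + cd
a*f = (-3)*(-4) = 12
b*e = 1*3 = 3
c*d = (-4)*2 = -8
af - be + cd = 12 - 3 + (-8)
= 1


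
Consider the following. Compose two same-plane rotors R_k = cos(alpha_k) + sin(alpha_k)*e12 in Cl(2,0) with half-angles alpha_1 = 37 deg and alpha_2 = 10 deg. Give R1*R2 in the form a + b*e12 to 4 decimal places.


Same-plane rotors commute and their half-angles add:
R1*R2 = cos(a1 + a2) + sin(a1 + a2)*e12.
a1 + a2 = 37 + 10 = 47 deg
cos(47 deg) = 0.6820
sin(47 deg) = 0.7314
R1*R2 = 0.6820 + 0.7314*e12


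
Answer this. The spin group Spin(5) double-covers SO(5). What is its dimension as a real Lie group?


Spin(n) double-covers SO(n); both have Lie algebra so(n) of dimension n(n-1)/2.
n = 5
n(n-1) = 5 * 4 = 20
dim Spin(5) = 20/2 = 10


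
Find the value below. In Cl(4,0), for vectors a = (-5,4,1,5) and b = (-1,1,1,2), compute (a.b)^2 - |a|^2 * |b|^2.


a . b = (-5)*(-1) + 4*1 + 1*1 + 5*2
= 5 + 4 + 1 + 10 = 20
|a|^2 = (-5)^2 + 4^2 + 1^2 + 5^2 = 67
|b|^2 = (-1)^2 + 1^2 + 1^2 + 2^2 = 7
(a.b)^2 = 20^2 = 400
|a|^2 * |b|^2 = 67 * 7 = 469
Result = 400 - 469 = -69


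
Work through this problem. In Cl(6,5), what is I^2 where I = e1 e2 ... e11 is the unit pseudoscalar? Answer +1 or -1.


The pseudoscalar I = e1...e_n (product of all n generators) of Cl(p,q) satisfies I^2 = (-1)^(q + n(n-1)/2).
p = 6, q = 5, n = p + q = 11
n(n-1)/2 = 11 * 10 / 2 = 55
Exponent = q + n(n-1)/2 = 5 + 55 = 60
I^2 = (-1)^60 = +1


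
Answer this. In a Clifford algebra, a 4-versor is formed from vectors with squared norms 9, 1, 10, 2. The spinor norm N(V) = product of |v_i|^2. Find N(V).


Spinor norm N(V) = |v1|^2 * |v2|^2 * ... * |v4|^2
= 9 * 1 * 10 * 2
Running product: 9, 9, 90, 180
N(V) = 180


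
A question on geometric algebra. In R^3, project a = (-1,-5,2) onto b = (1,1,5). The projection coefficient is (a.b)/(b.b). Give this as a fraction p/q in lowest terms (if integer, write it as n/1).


Projection coefficient = (a . b) / (b . b)
a . b = (-1)*1 + (-5)*1 + 2*5
= -1 + (-5) + 10 = 4
b . b = 1^2 + 1^2 + 5^2
= 1 + 1 + 25 = 27
Coefficient = 4/27
In lowest terms: 4/27


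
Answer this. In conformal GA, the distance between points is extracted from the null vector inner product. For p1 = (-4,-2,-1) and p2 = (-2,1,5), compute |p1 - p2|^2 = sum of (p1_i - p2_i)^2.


p1 - p2 = (-2, -3, -6)
|p1 - p2|^2 = (-2)^2 + (-3)^2 + (-6)^2
= 4 + 9 + 36
= 49


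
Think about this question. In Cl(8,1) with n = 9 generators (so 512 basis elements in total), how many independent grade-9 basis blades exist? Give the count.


Number of grade-k basis blades in Cl(p,q) with n = p + q is C(n, k).
n = 8 + 1 = 9
C(9, 9) = 9! / (9! * 0!)
= 362880 / (362880 * 1)
= 1


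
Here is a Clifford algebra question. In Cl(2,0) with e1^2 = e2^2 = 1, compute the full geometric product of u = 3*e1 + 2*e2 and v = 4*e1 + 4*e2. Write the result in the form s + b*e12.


Expand: (3*e1 + 2*e2)(4*e1 + 4*e2)
= 3*4*e1e1 + 3*4*e1e2 + 2*4*e2e1 + 2*4*e2e2
Using e1^2 = e2^2 = 1, e2e1 = -e1e2:
Scalar part s = 3*4 + 2*4 = 12 + 8 = 20
Bivector part b = 3*4 - 2*4 = 12 - 8 = 4
uv = 20 + 4*e12


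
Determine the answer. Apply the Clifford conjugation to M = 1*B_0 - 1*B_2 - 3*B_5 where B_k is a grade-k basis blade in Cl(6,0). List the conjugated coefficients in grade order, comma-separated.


Clifford conjugate sign for grade k: (-1)^(k(k+1)/2)
Grade 0: (-1)^(0*1/2) = (-1)^0 = 1, coeff 1 -> 1
Grade 2: (-1)^(2*3/2) = (-1)^3 = -1, coeff -1 -> 1
Grade 5: (-1)^(5*6/2) = (-1)^15 = -1, coeff -3 -> 3
Conjugated coefficients: 1, 1, 3


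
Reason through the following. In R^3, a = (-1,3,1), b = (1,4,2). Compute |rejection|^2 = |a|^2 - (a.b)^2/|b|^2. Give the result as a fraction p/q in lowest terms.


|a|^2 = (-1)^2 + 3^2 + 1^2 = 11
|b|^2 = 1^2 + 4^2 + 2^2 = 21
a . b = (-1)*1 + 3*4 + 1*2 = 13
(a.b)^2 = 13^2 = 169
|rej|^2 = 11 - 169/21
= (231 - 169)/21
= 62/21
In lowest terms: 62/21


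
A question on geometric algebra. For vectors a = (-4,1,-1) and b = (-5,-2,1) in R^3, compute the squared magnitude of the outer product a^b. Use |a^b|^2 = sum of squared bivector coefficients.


a wedge b = (a1*b2 - a2*b1)*e12 + (a1*b3 - a3*b1)*e13 + (a2*b3 - a3*b2)*e23
e12 coeff: (-4)*(-2) - 1*(-5) = 8 - (-5) = 13
e13 coeff: (-4)*1 - (-1)*(-5) = -4 - 5 = -9
e23 coeff: 1*1 - (-1)*(-2) = 1 - 2 = -1
|a wedge b|^2 = 13^2 + (-9)^2 + (-1)^2
= 169 + 81 + 1
= 251


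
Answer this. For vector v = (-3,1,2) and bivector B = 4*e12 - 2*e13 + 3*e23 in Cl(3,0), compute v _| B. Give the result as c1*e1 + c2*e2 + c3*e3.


Left contraction v _| B = <vB>_1 (grade-1 part of the geometric product vB).
Using e1_|e12 = e2, e2_|e12 = -e1, e1_|e13 = e3, e3_|e13 = -e1, e2_|e23 = e3, e3_|e23 = -e2:
e1 coeff: -v2*b12 - v3*b13 = -(1)*(4) - (2)*(-2) = 0
e2 coeff: v1*b12 - v3*b23 = (-3)*(4) - (2)*(3) = -18
e3 coeff: v1*b13 + v2*b23 = (-3)*(-2) + (1)*(3) = 9
v _| B = 0*e1 - 18*e2 + 9*e3


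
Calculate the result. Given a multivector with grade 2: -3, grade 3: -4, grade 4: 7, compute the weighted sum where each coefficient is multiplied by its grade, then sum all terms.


Grade-weighted sum = sum of grade_k * coefficient_k
2*(-3) = -6
3*(-4) = -12
4*7 = 28
Total = -6 + (-12) + 28 = 10


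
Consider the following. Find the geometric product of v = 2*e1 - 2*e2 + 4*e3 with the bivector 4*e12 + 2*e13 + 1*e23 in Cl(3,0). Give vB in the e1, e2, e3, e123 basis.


vB has grade-1 (vector) and grade-3 (trivector) parts: vB = (v _| B) + (v ^ B).
Vector part <vB>_1:
  e1: -v2*b12 - v3*b13 = -(-2)*(4) - (4)*(2) = 0
  e2: v1*b12 - v3*b23 = (2)*(4) - (4)*(1) = 4
  e3: v1*b13 + v2*b23 = (2)*(2) + (-2)*(1) = 2
Trivector part <vB>_3:
  e123: v1*b23 - v2*b13 + v3*b12 = (2)*(1) - (-2)*(2) + (4)*(4) = 22
vB = 0*e1 + 4*e2 + 2*e3 + 22*e123


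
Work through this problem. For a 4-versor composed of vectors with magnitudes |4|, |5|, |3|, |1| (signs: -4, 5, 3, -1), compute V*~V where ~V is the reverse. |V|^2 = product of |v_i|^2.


Each vector v_i has |v_i|^2 = s_i^2
Squared scales: (-4)^2 = 16, 5^2 = 25, 3^2 = 9, (-1)^2 = 1
|V|^2 = 16 * 25 * 9 * 1
= 3600


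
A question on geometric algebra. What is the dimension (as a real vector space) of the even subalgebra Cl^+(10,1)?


Even subalgebra dimension = 2^(n-1)
n = 10 + 1 = 11
2^(11 - 1) = 2^10 = 1024
Verification: sum of C(11,k) for even k = 1 + 55 + 330 + 462 + 165 + 11 = 1024
Result = 1024


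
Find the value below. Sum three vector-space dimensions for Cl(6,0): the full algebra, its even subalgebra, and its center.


n = 6 + 0 = 6
Total dim = 2^6 = 64
Even subalgebra dim = 2^5 = 32
n is even, so center dim = 1
Sum = 64 + 32 + 1 = 97


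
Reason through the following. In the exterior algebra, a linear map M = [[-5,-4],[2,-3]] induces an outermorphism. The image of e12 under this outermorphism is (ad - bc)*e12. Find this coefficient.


The outermorphism of a linear map f sends e1^e2 to f(e1)^f(e2).
f(e1) = -5*e1 + 2*e2
f(e2) = -4*e1 - 3*e2
f(e1) ^ f(e2) = (-5*e1 + 2*e2) ^ (-4*e1 - 3*e2)
= (-5)*(-3)*e12 + 2*(-4)*e21
= (15 - (-8))*e12
= 23*e12
Coefficient = 23


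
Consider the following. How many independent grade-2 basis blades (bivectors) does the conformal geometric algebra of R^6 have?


The conformal model of R^6 uses Cl(7,1) with m = 6 + 2 = 8 generators.
Number of grade-2 blades = C(m, 2) = C(8, 2)
= 8*7/2 = 28


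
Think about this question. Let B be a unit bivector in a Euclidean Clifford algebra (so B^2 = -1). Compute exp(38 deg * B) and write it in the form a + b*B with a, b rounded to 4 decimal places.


For a unit bivector B with B^2 = -1, the exponential series gives
e^(theta*B) = cos(theta) + sin(theta)*B (the GA analogue of Euler's formula).
theta = 38 degrees = 0.663225 rad
cos(38 deg) = 0.7880
sin(38 deg) = 0.6157
exp(theta*B) = 0.7880 + 0.6157*B


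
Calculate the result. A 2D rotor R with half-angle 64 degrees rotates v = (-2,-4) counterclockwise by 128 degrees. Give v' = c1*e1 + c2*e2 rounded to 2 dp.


Rotor R = cos(64deg) - sin(64deg)*e12
Rotation angle theta = 2 * 64 = 128 degrees
v' = R*v*~R rotates v by theta.
cos(128deg) = -0.6157, sin(128deg) = 0.7880
v'_1 = -2*cos(128deg) - (-4)*sin(128deg)
= -2*(-0.6157) - (-4)*0.7880
= 4.38
v'_2 = -2*sin(128deg) + (-4)*cos(128deg)
= -2*0.7880 + (-4)*(-0.6157)
= 0.89
v' = 4.38*e1 + 0.89*e2


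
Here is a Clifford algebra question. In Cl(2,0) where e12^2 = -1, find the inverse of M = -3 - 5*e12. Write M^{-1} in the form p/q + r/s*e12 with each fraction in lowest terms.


M = -3 - 5*e12, where e12^2 = -1.
Since M commutes with its reverse ~M = a - b*e12, M * ~M = a^2 - b^2*e12^2 = a^2 + b^2.
So M^{-1} = ~M / (a^2 + b^2) = (a - b*e12)/(a^2 + b^2).
a^2 + b^2 = 9 + 25 = 34
Scalar part = -3/34 = -3/34
Bivector coeff = 5/34 = 5/34
M^{-1} = -3/34 + 5/34*e12


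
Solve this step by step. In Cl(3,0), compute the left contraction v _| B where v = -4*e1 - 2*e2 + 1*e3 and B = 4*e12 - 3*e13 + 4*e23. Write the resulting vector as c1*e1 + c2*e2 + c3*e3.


Left contraction v _| B = <vB>_1 (grade-1 part of the geometric product vB).
Using e1_|e12 = e2, e2_|e12 = -e1, e1_|e13 = e3, e3_|e13 = -e1, e2_|e23 = e3, e3_|e23 = -e2:
e1 coeff: -v2*b12 - v3*b13 = -(-2)*(4) - (1)*(-3) = 11
e2 coeff: v1*b12 - v3*b23 = (-4)*(4) - (1)*(4) = -20
e3 coeff: v1*b13 + v2*b23 = (-4)*(-3) + (-2)*(4) = 4
v _| B = 11*e1 - 20*e2 + 4*e3


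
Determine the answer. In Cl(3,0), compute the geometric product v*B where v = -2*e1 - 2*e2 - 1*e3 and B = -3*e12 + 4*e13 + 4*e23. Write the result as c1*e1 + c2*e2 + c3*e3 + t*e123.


vB has grade-1 (vector) and grade-3 (trivector) parts: vB = (v _| B) + (v ^ B).
Vector part <vB>_1:
  e1: -v2*b12 - v3*b13 = -(-2)*(-3) - (-1)*(4) = -2
  e2: v1*b12 - v3*b23 = (-2)*(-3) - (-1)*(4) = 10
  e3: v1*b13 + v2*b23 = (-2)*(4) + (-2)*(4) = -16
Trivector part <vB>_3:
  e123: v1*b23 - v2*b13 + v3*b12 = (-2)*(4) - (-2)*(4) + (-1)*(-3) = 3
vB = -2*e1 + 10*e2 - 16*e3 + 3*e123


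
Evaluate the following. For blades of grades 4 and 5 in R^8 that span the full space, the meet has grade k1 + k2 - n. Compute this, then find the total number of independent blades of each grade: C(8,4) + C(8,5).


Meet grade = grade(A) + grade(B) - n
= 4 + 5 - 8 = 1
C(8,4) = 70
C(8,5) = 56
dim_A + dim_B = 70 + 56 = 126


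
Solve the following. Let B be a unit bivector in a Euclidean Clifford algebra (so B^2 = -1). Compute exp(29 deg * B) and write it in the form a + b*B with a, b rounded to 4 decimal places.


For a unit bivector B with B^2 = -1, the exponential series gives
e^(theta*B) = cos(theta) + sin(theta)*B (the GA analogue of Euler's formula).
theta = 29 degrees = 0.506145 rad
cos(29 deg) = 0.8746
sin(29 deg) = 0.4848
exp(theta*B) = 0.8746 + 0.4848*B


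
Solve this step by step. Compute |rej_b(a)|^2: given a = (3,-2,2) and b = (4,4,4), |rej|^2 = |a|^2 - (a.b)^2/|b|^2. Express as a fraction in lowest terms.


|a|^2 = 3^2 + (-2)^2 + 2^2 = 17
|b|^2 = 4^2 + 4^2 + 4^2 = 48
a . b = 3*4 + (-2)*4 + 2*4 = 12
(a.b)^2 = 12^2 = 144
|rej|^2 = 17 - 144/48
= (816 - 144)/48
= 672/48
In lowest terms: 14/1


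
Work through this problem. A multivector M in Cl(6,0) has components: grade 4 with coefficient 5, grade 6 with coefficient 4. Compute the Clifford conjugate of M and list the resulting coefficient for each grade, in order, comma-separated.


Clifford conjugate sign for grade k: (-1)^(k(k+1)/2)
Grade 4: (-1)^(4*5/2) = (-1)^10 = 1, coeff 5 -> 5
Grade 6: (-1)^(6*7/2) = (-1)^21 = -1, coeff 4 -> -4
Conjugated coefficients: 5, -4


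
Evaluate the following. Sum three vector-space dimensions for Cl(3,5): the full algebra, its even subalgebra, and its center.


n = 3 + 5 = 8
Total dim = 2^8 = 256
Even subalgebra dim = 2^7 = 128
n is even, so center dim = 1
Sum = 256 + 128 + 1 = 385


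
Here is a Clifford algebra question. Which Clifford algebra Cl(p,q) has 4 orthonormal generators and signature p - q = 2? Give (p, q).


We need p + q = 4 and p - q = 2.
Adding: 2p = 4 + 2 = 6, so p = 3.
Then q = 4 - 3 = 1.
(p, q) = (3, 1)


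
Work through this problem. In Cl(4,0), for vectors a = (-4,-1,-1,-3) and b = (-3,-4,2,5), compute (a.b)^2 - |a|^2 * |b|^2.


a . b = (-4)*(-3) + (-1)*(-4) + (-1)*2 + (-3)*5
= 12 + 4 + (-2) + (-15) = -1
|a|^2 = (-4)^2 + (-1)^2 + (-1)^2 + (-3)^2 = 27
|b|^2 = (-3)^2 + (-4)^2 + 2^2 + 5^2 = 54
(a.b)^2 = (-1)^2 = 1
|a|^2 * |b|^2 = 27 * 54 = 1458
Result = 1 - 1458 = -1457


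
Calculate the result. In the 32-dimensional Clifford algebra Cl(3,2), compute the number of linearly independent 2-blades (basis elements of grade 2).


Number of grade-k basis blades in Cl(p,q) with n = p + q is C(n, k).
n = 3 + 2 = 5
C(5, 2) = 5! / (2! * 3!)
= 120 / (2 * 6)
= 10


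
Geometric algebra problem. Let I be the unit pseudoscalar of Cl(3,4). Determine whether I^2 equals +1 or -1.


The pseudoscalar I = e1...e_n (product of all n generators) of Cl(p,q) satisfies I^2 = (-1)^(q + n(n-1)/2).
p = 3, q = 4, n = p + q = 7
n(n-1)/2 = 7 * 6 / 2 = 21
Exponent = q + n(n-1)/2 = 4 + 21 = 25
I^2 = (-1)^25 = -1


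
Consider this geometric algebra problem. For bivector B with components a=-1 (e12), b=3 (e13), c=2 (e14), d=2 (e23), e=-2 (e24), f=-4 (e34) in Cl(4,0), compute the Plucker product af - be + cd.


Plucker relation: af - be + cd
a*f = (-1)*(-4) = 4
b*e = 3*(-2) = -6
c*d = 2*2 = 4
af - be + cd = 4 - (-6) + 4
= 14


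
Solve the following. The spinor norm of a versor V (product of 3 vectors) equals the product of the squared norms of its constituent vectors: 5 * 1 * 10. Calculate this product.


Spinor norm N(V) = |v1|^2 * |v2|^2 * ... * |v3|^2
= 5 * 1 * 10
Running product: 5, 5, 50
N(V) = 50


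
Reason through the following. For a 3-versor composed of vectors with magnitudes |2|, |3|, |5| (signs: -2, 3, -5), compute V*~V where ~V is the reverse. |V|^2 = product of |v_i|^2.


Each vector v_i has |v_i|^2 = s_i^2
Squared scales: (-2)^2 = 4, 3^2 = 9, (-5)^2 = 25
|V|^2 = 4 * 9 * 25
= 900


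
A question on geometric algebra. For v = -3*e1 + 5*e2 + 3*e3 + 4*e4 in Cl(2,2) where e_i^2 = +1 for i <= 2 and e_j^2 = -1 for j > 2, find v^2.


v^2 = sum of c_i^2 * e_i^2
Positive signature terms (e_i^2 = +1): (-3)^2 + 5^2 = 34
Negative signature terms (e_j^2 = -1): 3^2 + 4^2 = 25
v^2 = 34 - 25 = 9


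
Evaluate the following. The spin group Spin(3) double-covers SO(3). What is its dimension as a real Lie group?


Spin(n) double-covers SO(n); both have Lie algebra so(n) of dimension n(n-1)/2.
n = 3
n(n-1) = 3 * 2 = 6
dim Spin(3) = 6/2 = 3


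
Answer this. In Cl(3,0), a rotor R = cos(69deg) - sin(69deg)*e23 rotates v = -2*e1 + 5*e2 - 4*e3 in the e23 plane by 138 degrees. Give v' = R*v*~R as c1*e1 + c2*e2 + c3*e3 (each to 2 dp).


Rotor R = cos(69deg) - sin(69deg)*e23
Rotation angle theta = 2 * 69 = 138 degrees in the e23 plane (e2 -> e3).
The component perpendicular to the plane (e1) is invariant: v'_1 = v1 = -2.00
cos(138deg) = -0.7431, sin(138deg) = 0.6691
v'_2 = v2*cos(theta) - v3*sin(theta) = 5*(-0.7431) - (-4)*0.6691 = -1.04
v'_3 = v2*sin(theta) + v3*cos(theta) = 5*0.6691 + (-4)*(-0.7431) = 6.32
v' = -2.00*e1 - 1.04*e2 + 6.32*e3
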